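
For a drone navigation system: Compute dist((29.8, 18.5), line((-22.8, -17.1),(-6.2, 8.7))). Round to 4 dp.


|cross product| = 766.12
|line direction| = sqrt(941.2) = 30.679
Distance = 766.12/sqrt(941.2) = 24.9721

24.9721


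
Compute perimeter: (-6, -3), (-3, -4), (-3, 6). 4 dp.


Sides: (-6, -3)->(-3, -4): sqrt(10) = 3.162278, (-3, -4)->(-3, 6): sqrt(100) = 10, (-3, 6)->(-6, -3): sqrt(90) = 9.486833
Sum = 22.649111
Perimeter = 22.6491

22.6491


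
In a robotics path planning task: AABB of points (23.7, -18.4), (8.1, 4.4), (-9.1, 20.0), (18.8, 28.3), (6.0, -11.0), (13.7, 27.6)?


x range: [-9.1, 23.7]
y range: [-18.4, 28.3]
Bounding box: (-9.1,-18.4) to (23.7,28.3)

(-9.1,-18.4) to (23.7,28.3)


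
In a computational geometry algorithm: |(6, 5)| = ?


|u| = sqrt(6^2 + 5^2) = sqrt(61) = 7.8102

7.8102


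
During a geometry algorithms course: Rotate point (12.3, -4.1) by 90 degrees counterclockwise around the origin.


90° CCW: (x,y) -> (-y, x)
(12.3,-4.1) -> (4.1, 12.3)

(4.1, 12.3)


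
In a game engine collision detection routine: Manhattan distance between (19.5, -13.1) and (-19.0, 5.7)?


|19.5-(-19)| + |(-13.1)-5.7| = 38.5 + 18.8 = 57.3

57.3


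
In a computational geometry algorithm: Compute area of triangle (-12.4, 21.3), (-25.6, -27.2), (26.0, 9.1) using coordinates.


Area = |x_A(y_B-y_C) + x_B(y_C-y_A) + x_C(y_A-y_B)|/2
= |450.12 + 312.32 + 1261|/2
= 2023.44/2 = 1011.72

1011.72


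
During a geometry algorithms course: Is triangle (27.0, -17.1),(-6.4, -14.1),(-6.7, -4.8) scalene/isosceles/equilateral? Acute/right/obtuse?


Side lengths squared: AB^2=1124.56, BC^2=86.58, CA^2=1286.98
Sorted: [86.58, 1124.56, 1286.98]
By sides: Scalene, By angles: Obtuse

Scalene, Obtuse


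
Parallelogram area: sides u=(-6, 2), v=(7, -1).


|u x v| = |(-6)*(-1) - 2*7|
= |6 - 14| = 8

8


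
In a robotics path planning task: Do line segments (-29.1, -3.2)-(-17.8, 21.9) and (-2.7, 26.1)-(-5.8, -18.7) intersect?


Cross products: d1=-1091.89, d2=-663.46, d3=-331.55, d4=-759.98
d1*d2 < 0 and d3*d4 < 0? no

No, they don't intersect


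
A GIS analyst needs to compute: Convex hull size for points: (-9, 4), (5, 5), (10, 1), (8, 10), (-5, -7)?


Convex hull vertices (CCW): (-9, 4), (-5, -7), (10, 1), (8, 10)
Count = 4

4


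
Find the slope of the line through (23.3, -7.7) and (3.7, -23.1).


slope = (y2-y1)/(x2-x1) = ((-23.1)-(-7.7))/(3.7-23.3) = (-15.4)/(-19.6) = 0.7857

0.7857


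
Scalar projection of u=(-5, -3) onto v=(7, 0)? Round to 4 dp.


u.v = -35, |v| = sqrt(49) = 7
Scalar projection = u.v / |v| = -35 / sqrt(49) = -5

-5


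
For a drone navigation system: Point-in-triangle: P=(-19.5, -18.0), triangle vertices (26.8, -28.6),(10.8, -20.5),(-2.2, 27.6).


Cross products: AB x AP = 205.43, BC x BP = 1424.93, CA x CP = -2294.66
All same sign? no

No, outside


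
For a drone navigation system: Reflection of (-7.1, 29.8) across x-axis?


Reflection over x-axis: (x,y) -> (x,-y)
(-7.1, 29.8) -> (-7.1, -29.8)

(-7.1, -29.8)


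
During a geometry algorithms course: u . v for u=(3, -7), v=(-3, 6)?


u . v = u_x*v_x + u_y*v_y = 3*(-3) + (-7)*6
= (-9) + (-42) = -51

-51


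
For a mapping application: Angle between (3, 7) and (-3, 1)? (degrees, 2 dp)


u.v = -2, |u| = sqrt(58) = 7.6158, |v| = sqrt(10) = 3.1623
cos(theta) = u.v/(|u||v|) = -2/sqrt(580) = -0.083045
theta = acos(-0.083045) = 94.76 degrees

94.76 degrees


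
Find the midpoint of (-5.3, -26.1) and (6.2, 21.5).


M = (((-5.3)+6.2)/2, ((-26.1)+21.5)/2)
= (0.45, -2.3)

(0.45, -2.3)


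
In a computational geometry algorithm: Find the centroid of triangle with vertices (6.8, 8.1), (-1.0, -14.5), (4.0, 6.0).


Centroid = ((x_A+x_B+x_C)/3, (y_A+y_B+y_C)/3)
= ((6.8+(-1)+4)/3, (8.1+(-14.5)+6)/3)
= (3.2667, -0.1333)

(3.2667, -0.1333)


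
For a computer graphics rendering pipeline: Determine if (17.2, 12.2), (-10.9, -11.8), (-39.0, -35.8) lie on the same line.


Cross product: ((-10.9)-17.2)*((-35.8)-12.2) - ((-11.8)-12.2)*((-39)-17.2)
= 0

Yes, collinear


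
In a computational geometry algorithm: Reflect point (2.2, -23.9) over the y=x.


Reflection over y=x: (x,y) -> (y,x)
(2.2, -23.9) -> (-23.9, 2.2)

(-23.9, 2.2)


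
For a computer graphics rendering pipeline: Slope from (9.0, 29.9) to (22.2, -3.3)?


slope = (y2-y1)/(x2-x1) = ((-3.3)-29.9)/(22.2-9) = (-33.2)/13.2 = -2.5152

-2.5152


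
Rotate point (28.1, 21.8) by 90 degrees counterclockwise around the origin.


90° CCW: (x,y) -> (-y, x)
(28.1,21.8) -> (-21.8, 28.1)

(-21.8, 28.1)


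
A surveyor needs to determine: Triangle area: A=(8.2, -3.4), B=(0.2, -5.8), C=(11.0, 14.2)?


Area = |x_A(y_B-y_C) + x_B(y_C-y_A) + x_C(y_A-y_B)|/2
= |(-164) + 3.52 + 26.4|/2
= 134.08/2 = 67.04

67.04


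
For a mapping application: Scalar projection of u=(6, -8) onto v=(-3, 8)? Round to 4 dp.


u.v = -82, |v| = sqrt(73) = 8.544
Scalar projection = u.v / |v| = -82 / sqrt(73) = -9.5974

-9.5974


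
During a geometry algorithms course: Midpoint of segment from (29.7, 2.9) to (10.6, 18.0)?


M = ((29.7+10.6)/2, (2.9+18)/2)
= (20.15, 10.45)

(20.15, 10.45)


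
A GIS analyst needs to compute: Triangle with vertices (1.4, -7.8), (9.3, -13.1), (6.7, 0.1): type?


Side lengths squared: AB^2=90.5, BC^2=181, CA^2=90.5
Sorted: [90.5, 90.5, 181]
By sides: Isosceles, By angles: Right

Isosceles, Right


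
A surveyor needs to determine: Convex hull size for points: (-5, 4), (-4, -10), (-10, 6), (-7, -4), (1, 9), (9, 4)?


Convex hull vertices (CCW): (-10, 6), (-7, -4), (-4, -10), (9, 4), (1, 9)
Count = 5

5


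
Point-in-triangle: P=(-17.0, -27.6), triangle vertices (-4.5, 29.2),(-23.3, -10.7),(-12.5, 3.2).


Cross products: AB x AP = 569.09, BC x BP = -270.09, CA x CP = -129.4
All same sign? no

No, outside


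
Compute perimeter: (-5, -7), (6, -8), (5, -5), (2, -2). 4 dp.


Sides: (-5, -7)->(6, -8): sqrt(122) = 11.045361, (6, -8)->(5, -5): sqrt(10) = 3.162278, (5, -5)->(2, -2): sqrt(18) = 4.242641, (2, -2)->(-5, -7): sqrt(74) = 8.602325
Sum = 27.052605
Perimeter = 27.0526

27.0526


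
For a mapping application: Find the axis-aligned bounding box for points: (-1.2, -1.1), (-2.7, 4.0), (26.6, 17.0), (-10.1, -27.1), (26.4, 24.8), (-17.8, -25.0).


x range: [-17.8, 26.6]
y range: [-27.1, 24.8]
Bounding box: (-17.8,-27.1) to (26.6,24.8)

(-17.8,-27.1) to (26.6,24.8)


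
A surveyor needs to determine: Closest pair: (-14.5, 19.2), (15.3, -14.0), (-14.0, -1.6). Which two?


d(P0,P1) = 44.6126, d(P0,P2) = 20.806, d(P1,P2) = 31.8159
Closest: P0 and P2

Closest pair: (-14.5, 19.2) and (-14.0, -1.6), distance = 20.806


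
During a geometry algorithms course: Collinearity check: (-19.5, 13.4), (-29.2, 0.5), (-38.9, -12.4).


Cross product: ((-29.2)-(-19.5))*((-12.4)-13.4) - (0.5-13.4)*((-38.9)-(-19.5))
= 0

Yes, collinear


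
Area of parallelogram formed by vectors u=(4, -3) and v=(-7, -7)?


|u x v| = |4*(-7) - (-3)*(-7)|
= |(-28) - 21| = 49

49


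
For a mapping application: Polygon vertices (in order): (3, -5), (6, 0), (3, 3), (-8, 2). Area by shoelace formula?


Shoelace sum: (3*0 - 6*(-5)) + (6*3 - 3*0) + (3*2 - (-8)*3) + ((-8)*(-5) - 3*2)
= 112
Area = |112|/2 = 56

56


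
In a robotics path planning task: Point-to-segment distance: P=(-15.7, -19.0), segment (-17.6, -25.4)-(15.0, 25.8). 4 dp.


Project P onto AB: t = 0.1058 (clamped to [0,1])
Closest point on segment: (-14.1524, -19.9854)
Distance: 1.8347

1.8347


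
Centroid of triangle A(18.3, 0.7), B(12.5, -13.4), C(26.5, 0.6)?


Centroid = ((x_A+x_B+x_C)/3, (y_A+y_B+y_C)/3)
= ((18.3+12.5+26.5)/3, (0.7+(-13.4)+0.6)/3)
= (19.1, -4.0333)

(19.1, -4.0333)


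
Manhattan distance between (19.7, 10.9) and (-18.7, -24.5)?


|19.7-(-18.7)| + |10.9-(-24.5)| = 38.4 + 35.4 = 73.8

73.8


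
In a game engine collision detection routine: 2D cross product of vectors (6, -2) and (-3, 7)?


u x v = u_x*v_y - u_y*v_x = 6*7 - (-2)*(-3)
= 42 - 6 = 36

36


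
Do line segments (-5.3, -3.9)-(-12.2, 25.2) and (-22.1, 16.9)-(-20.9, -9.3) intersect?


Cross products: d1=415.2, d2=269.34, d3=345.36, d4=491.22
d1*d2 < 0 and d3*d4 < 0? no

No, they don't intersect


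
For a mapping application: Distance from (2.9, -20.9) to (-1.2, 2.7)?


dx=-4.1, dy=23.6
d^2 = (-4.1)^2 + 23.6^2 = 573.77
d = sqrt(573.77) = 23.9535

23.9535


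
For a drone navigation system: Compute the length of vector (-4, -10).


|u| = sqrt((-4)^2 + (-10)^2) = sqrt(116) = 10.7703

10.7703


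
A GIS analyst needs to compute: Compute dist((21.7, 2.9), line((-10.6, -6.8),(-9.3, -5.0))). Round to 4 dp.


|cross product| = 45.53
|line direction| = sqrt(4.93) = 2.2204
Distance = 45.53/sqrt(4.93) = 20.5057

20.5057


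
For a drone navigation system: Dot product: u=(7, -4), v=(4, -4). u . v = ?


u . v = u_x*v_x + u_y*v_y = 7*4 + (-4)*(-4)
= 28 + 16 = 44

44


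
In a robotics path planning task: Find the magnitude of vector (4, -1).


|u| = sqrt(4^2 + (-1)^2) = sqrt(17) = 4.1231

4.1231


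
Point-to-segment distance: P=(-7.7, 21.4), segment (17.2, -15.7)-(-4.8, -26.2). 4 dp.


Project P onto AB: t = 0.2663 (clamped to [0,1])
Closest point on segment: (11.3414, -18.4962)
Distance: 44.2072

44.2072


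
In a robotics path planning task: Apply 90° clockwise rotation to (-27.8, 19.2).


90° CW: (x,y) -> (y, -x)
(-27.8,19.2) -> (19.2, 27.8)

(19.2, 27.8)


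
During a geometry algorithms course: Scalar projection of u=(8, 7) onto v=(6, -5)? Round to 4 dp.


u.v = 13, |v| = sqrt(61) = 7.8102
Scalar projection = u.v / |v| = 13 / sqrt(61) = 1.6645

1.6645


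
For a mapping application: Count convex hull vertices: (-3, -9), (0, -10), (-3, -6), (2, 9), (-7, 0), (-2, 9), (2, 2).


Convex hull vertices (CCW): (-7, 0), (-3, -9), (0, -10), (2, 2), (2, 9), (-2, 9)
Count = 6

6


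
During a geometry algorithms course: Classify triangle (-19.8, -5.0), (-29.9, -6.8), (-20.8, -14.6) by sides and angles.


Side lengths squared: AB^2=105.25, BC^2=143.65, CA^2=93.16
Sorted: [93.16, 105.25, 143.65]
By sides: Scalene, By angles: Acute

Scalene, Acute


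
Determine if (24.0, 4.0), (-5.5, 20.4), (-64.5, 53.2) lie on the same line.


Cross product: ((-5.5)-24)*(53.2-4) - (20.4-4)*((-64.5)-24)
= 0

Yes, collinear


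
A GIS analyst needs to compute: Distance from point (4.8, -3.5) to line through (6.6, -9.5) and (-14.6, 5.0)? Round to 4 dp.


|cross product| = 101.1
|line direction| = sqrt(659.69) = 25.6844
Distance = 101.1/sqrt(659.69) = 3.9362

3.9362


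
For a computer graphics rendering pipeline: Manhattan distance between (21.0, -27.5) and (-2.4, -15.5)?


|21-(-2.4)| + |(-27.5)-(-15.5)| = 23.4 + 12 = 35.4

35.4


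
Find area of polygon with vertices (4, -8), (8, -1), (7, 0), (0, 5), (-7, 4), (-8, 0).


Shoelace sum: (4*(-1) - 8*(-8)) + (8*0 - 7*(-1)) + (7*5 - 0*0) + (0*4 - (-7)*5) + ((-7)*0 - (-8)*4) + ((-8)*(-8) - 4*0)
= 233
Area = |233|/2 = 116.5

116.5


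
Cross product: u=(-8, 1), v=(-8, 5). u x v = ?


u x v = u_x*v_y - u_y*v_x = (-8)*5 - 1*(-8)
= (-40) - (-8) = -32

-32


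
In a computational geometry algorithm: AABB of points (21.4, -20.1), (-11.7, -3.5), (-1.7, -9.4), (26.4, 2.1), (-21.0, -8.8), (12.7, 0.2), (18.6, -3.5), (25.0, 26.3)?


x range: [-21, 26.4]
y range: [-20.1, 26.3]
Bounding box: (-21,-20.1) to (26.4,26.3)

(-21,-20.1) to (26.4,26.3)


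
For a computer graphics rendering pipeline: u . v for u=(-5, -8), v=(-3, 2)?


u . v = u_x*v_x + u_y*v_y = (-5)*(-3) + (-8)*2
= 15 + (-16) = -1

-1


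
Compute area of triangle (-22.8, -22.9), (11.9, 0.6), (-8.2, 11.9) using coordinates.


Area = |x_A(y_B-y_C) + x_B(y_C-y_A) + x_C(y_A-y_B)|/2
= |257.64 + 414.12 + 192.7|/2
= 864.46/2 = 432.23

432.23


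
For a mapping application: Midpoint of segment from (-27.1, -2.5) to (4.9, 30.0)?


M = (((-27.1)+4.9)/2, ((-2.5)+30)/2)
= (-11.1, 13.75)

(-11.1, 13.75)


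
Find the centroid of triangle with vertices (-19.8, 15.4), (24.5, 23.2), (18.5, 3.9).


Centroid = ((x_A+x_B+x_C)/3, (y_A+y_B+y_C)/3)
= (((-19.8)+24.5+18.5)/3, (15.4+23.2+3.9)/3)
= (7.7333, 14.1667)

(7.7333, 14.1667)


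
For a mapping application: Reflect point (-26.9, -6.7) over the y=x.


Reflection over y=x: (x,y) -> (y,x)
(-26.9, -6.7) -> (-6.7, -26.9)

(-6.7, -26.9)


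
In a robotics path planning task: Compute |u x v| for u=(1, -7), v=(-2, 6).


|u x v| = |1*6 - (-7)*(-2)|
= |6 - 14| = 8

8


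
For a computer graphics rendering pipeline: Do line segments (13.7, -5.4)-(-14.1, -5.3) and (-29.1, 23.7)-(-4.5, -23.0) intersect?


Cross products: d1=1282.9, d2=-12.9, d3=-804.7, d4=491.1
d1*d2 < 0 and d3*d4 < 0? yes

Yes, they intersect


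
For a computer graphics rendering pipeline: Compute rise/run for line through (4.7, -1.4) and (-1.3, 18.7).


slope = (y2-y1)/(x2-x1) = (18.7-(-1.4))/((-1.3)-4.7) = 20.1/(-6) = -3.35

-3.35


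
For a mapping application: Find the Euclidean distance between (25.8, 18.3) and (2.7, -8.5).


dx=-23.1, dy=-26.8
d^2 = (-23.1)^2 + (-26.8)^2 = 1251.85
d = sqrt(1251.85) = 35.3815

35.3815


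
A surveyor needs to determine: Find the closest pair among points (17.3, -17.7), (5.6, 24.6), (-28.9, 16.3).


d(P0,P1) = 43.8883, d(P0,P2) = 57.3624, d(P1,P2) = 35.4844
Closest: P1 and P2

Closest pair: (5.6, 24.6) and (-28.9, 16.3), distance = 35.4844


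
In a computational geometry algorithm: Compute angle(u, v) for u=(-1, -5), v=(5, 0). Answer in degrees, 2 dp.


u.v = -5, |u| = sqrt(26) = 5.099, |v| = sqrt(25) = 5
cos(theta) = u.v/(|u||v|) = -5/sqrt(650) = -0.196116
theta = acos(-0.196116) = 101.31 degrees

101.31 degrees


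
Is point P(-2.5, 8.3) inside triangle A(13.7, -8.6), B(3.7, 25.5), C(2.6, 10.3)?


Cross products: AB x AP = 383.42, BC x BP = -75.32, CA x CP = -118.59
All same sign? no

No, outside


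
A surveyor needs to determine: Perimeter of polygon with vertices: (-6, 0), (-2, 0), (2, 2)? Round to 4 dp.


Sides: (-6, 0)->(-2, 0): sqrt(16) = 4, (-2, 0)->(2, 2): sqrt(20) = 4.472136, (2, 2)->(-6, 0): sqrt(68) = 8.246211
Sum = 16.718347
Perimeter = 16.7183

16.7183


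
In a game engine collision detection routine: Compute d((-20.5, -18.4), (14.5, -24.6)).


dx=35, dy=-6.2
d^2 = 35^2 + (-6.2)^2 = 1263.44
d = sqrt(1263.44) = 35.5449

35.5449


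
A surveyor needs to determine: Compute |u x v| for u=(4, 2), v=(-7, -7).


|u x v| = |4*(-7) - 2*(-7)|
= |(-28) - (-14)| = 14

14


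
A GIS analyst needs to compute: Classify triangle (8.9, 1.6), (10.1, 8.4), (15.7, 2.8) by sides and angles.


Side lengths squared: AB^2=47.68, BC^2=62.72, CA^2=47.68
Sorted: [47.68, 47.68, 62.72]
By sides: Isosceles, By angles: Acute

Isosceles, Acute


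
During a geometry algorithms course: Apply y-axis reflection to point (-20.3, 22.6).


Reflection over y-axis: (x,y) -> (-x,y)
(-20.3, 22.6) -> (20.3, 22.6)

(20.3, 22.6)


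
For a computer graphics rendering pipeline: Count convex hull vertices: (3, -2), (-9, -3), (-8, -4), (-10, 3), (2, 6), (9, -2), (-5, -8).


Convex hull vertices (CCW): (-10, 3), (-9, -3), (-5, -8), (9, -2), (2, 6)
Count = 5

5


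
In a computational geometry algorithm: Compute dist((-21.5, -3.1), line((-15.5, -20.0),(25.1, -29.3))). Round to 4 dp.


|cross product| = 630.34
|line direction| = sqrt(1734.85) = 41.6515
Distance = 630.34/sqrt(1734.85) = 15.1337

15.1337


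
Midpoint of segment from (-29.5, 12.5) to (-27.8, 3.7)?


M = (((-29.5)+(-27.8))/2, (12.5+3.7)/2)
= (-28.65, 8.1)

(-28.65, 8.1)


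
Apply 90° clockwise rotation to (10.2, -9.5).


90° CW: (x,y) -> (y, -x)
(10.2,-9.5) -> (-9.5, -10.2)

(-9.5, -10.2)


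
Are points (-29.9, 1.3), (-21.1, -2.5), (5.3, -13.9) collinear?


Cross product: ((-21.1)-(-29.9))*((-13.9)-1.3) - ((-2.5)-1.3)*(5.3-(-29.9))
= 0

Yes, collinear


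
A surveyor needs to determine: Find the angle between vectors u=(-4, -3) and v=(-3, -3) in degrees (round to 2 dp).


u.v = 21, |u| = sqrt(25) = 5, |v| = sqrt(18) = 4.2426
cos(theta) = u.v/(|u||v|) = 21/sqrt(450) = 0.989949
theta = acos(0.989949) = 8.13 degrees

8.13 degrees


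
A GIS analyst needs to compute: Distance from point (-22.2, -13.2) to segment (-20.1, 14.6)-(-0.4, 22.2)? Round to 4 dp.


Project P onto AB: t = 0 (clamped to [0,1])
Closest point on segment: (-20.1, 14.6)
Distance: 27.8792

27.8792


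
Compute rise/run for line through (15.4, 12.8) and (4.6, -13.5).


slope = (y2-y1)/(x2-x1) = ((-13.5)-12.8)/(4.6-15.4) = (-26.3)/(-10.8) = 2.4352

2.4352


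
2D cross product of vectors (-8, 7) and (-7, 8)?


u x v = u_x*v_y - u_y*v_x = (-8)*8 - 7*(-7)
= (-64) - (-49) = -15

-15


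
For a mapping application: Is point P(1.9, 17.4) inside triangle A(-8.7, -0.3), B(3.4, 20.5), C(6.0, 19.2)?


Cross products: AB x AP = -6.31, BC x BP = -10.01, CA x CP = -53.49
All same sign? yes

Yes, inside


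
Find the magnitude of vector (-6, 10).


|u| = sqrt((-6)^2 + 10^2) = sqrt(136) = 11.6619

11.6619


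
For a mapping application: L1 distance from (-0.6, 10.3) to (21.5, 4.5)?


|(-0.6)-21.5| + |10.3-4.5| = 22.1 + 5.8 = 27.9

27.9


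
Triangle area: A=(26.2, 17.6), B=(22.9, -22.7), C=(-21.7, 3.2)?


Area = |x_A(y_B-y_C) + x_B(y_C-y_A) + x_C(y_A-y_B)|/2
= |(-678.58) + (-329.76) + (-874.51)|/2
= 1882.85/2 = 941.425

941.425


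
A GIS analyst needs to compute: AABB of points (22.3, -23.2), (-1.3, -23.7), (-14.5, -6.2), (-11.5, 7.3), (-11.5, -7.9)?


x range: [-14.5, 22.3]
y range: [-23.7, 7.3]
Bounding box: (-14.5,-23.7) to (22.3,7.3)

(-14.5,-23.7) to (22.3,7.3)


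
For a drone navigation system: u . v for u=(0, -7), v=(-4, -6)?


u . v = u_x*v_x + u_y*v_y = 0*(-4) + (-7)*(-6)
= 0 + 42 = 42

42


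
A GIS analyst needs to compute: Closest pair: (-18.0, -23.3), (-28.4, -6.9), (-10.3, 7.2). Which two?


d(P0,P1) = 19.4196, d(P0,P2) = 31.457, d(P1,P2) = 22.9438
Closest: P0 and P1

Closest pair: (-18.0, -23.3) and (-28.4, -6.9), distance = 19.4196


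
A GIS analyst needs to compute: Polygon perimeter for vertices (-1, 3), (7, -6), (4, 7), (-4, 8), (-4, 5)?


Sides: (-1, 3)->(7, -6): sqrt(145) = 12.041595, (7, -6)->(4, 7): sqrt(178) = 13.341664, (4, 7)->(-4, 8): sqrt(65) = 8.062258, (-4, 8)->(-4, 5): sqrt(9) = 3, (-4, 5)->(-1, 3): sqrt(13) = 3.605551
Sum = 40.051068
Perimeter = 40.0511

40.0511


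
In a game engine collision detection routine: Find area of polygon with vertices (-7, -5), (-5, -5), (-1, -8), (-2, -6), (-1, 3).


Shoelace sum: ((-7)*(-5) - (-5)*(-5)) + ((-5)*(-8) - (-1)*(-5)) + ((-1)*(-6) - (-2)*(-8)) + ((-2)*3 - (-1)*(-6)) + ((-1)*(-5) - (-7)*3)
= 49
Area = |49|/2 = 24.5

24.5


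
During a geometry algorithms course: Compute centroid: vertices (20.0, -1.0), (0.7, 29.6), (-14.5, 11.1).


Centroid = ((x_A+x_B+x_C)/3, (y_A+y_B+y_C)/3)
= ((20+0.7+(-14.5))/3, ((-1)+29.6+11.1)/3)
= (2.0667, 13.2333)

(2.0667, 13.2333)


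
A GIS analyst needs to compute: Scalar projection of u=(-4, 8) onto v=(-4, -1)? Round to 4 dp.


u.v = 8, |v| = sqrt(17) = 4.1231
Scalar projection = u.v / |v| = 8 / sqrt(17) = 1.9403

1.9403


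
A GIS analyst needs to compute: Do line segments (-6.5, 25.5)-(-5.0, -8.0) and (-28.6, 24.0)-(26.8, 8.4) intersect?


Cross products: d1=427.86, d2=-1404.64, d3=-742.6, d4=1089.9
d1*d2 < 0 and d3*d4 < 0? yes

Yes, they intersect


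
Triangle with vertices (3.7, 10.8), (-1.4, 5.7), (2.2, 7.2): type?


Side lengths squared: AB^2=52.02, BC^2=15.21, CA^2=15.21
Sorted: [15.21, 15.21, 52.02]
By sides: Isosceles, By angles: Obtuse

Isosceles, Obtuse


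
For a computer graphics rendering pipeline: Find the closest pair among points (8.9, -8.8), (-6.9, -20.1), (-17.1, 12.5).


d(P0,P1) = 19.425, d(P0,P2) = 33.6109, d(P1,P2) = 34.1585
Closest: P0 and P1

Closest pair: (8.9, -8.8) and (-6.9, -20.1), distance = 19.425


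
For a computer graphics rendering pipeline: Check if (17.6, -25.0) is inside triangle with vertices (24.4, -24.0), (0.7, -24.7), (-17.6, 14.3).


Cross products: AB x AP = 18.94, BC x BP = -653.61, CA x CP = -302.44
All same sign? no

No, outside


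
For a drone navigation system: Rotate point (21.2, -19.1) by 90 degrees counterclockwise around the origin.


90° CCW: (x,y) -> (-y, x)
(21.2,-19.1) -> (19.1, 21.2)

(19.1, 21.2)


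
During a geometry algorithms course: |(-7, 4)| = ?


|u| = sqrt((-7)^2 + 4^2) = sqrt(65) = 8.0623

8.0623


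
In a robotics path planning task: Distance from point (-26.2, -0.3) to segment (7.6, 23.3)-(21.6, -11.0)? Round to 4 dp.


Project P onto AB: t = 0.245 (clamped to [0,1])
Closest point on segment: (11.0302, 14.896)
Distance: 40.212

40.212


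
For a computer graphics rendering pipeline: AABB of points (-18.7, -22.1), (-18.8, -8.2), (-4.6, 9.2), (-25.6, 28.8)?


x range: [-25.6, -4.6]
y range: [-22.1, 28.8]
Bounding box: (-25.6,-22.1) to (-4.6,28.8)

(-25.6,-22.1) to (-4.6,28.8)


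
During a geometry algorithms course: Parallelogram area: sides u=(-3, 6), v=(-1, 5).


|u x v| = |(-3)*5 - 6*(-1)|
= |(-15) - (-6)| = 9

9


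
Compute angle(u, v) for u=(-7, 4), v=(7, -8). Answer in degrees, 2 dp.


u.v = -81, |u| = sqrt(65) = 8.0623, |v| = sqrt(113) = 10.6301
cos(theta) = u.v/(|u||v|) = -81/sqrt(7345) = -0.945125
theta = acos(-0.945125) = 160.93 degrees

160.93 degrees


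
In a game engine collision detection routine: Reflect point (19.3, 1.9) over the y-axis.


Reflection over y-axis: (x,y) -> (-x,y)
(19.3, 1.9) -> (-19.3, 1.9)

(-19.3, 1.9)


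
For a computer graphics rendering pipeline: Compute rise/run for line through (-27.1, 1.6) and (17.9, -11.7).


slope = (y2-y1)/(x2-x1) = ((-11.7)-1.6)/(17.9-(-27.1)) = (-13.3)/45 = -0.2956

-0.2956


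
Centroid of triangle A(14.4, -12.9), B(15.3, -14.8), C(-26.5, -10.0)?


Centroid = ((x_A+x_B+x_C)/3, (y_A+y_B+y_C)/3)
= ((14.4+15.3+(-26.5))/3, ((-12.9)+(-14.8)+(-10))/3)
= (1.0667, -12.5667)

(1.0667, -12.5667)


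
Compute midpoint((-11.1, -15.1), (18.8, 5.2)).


M = (((-11.1)+18.8)/2, ((-15.1)+5.2)/2)
= (3.85, -4.95)

(3.85, -4.95)


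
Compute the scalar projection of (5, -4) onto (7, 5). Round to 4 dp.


u.v = 15, |v| = sqrt(74) = 8.6023
Scalar projection = u.v / |v| = 15 / sqrt(74) = 1.7437

1.7437


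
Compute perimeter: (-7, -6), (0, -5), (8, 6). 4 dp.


Sides: (-7, -6)->(0, -5): sqrt(50) = 7.071068, (0, -5)->(8, 6): sqrt(185) = 13.601471, (8, 6)->(-7, -6): sqrt(369) = 19.209373
Sum = 39.881912
Perimeter = 39.8819

39.8819


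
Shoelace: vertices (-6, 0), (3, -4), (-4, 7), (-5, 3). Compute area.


Shoelace sum: ((-6)*(-4) - 3*0) + (3*7 - (-4)*(-4)) + ((-4)*3 - (-5)*7) + ((-5)*0 - (-6)*3)
= 70
Area = |70|/2 = 35

35


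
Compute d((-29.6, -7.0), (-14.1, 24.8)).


dx=15.5, dy=31.8
d^2 = 15.5^2 + 31.8^2 = 1251.49
d = sqrt(1251.49) = 35.3764

35.3764


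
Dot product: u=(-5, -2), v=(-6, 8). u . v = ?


u . v = u_x*v_x + u_y*v_y = (-5)*(-6) + (-2)*8
= 30 + (-16) = 14

14


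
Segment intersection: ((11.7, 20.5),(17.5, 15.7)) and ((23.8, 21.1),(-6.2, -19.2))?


Cross products: d1=-469.63, d2=-91.89, d3=61.56, d4=-316.18
d1*d2 < 0 and d3*d4 < 0? no

No, they don't intersect


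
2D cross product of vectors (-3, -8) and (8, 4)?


u x v = u_x*v_y - u_y*v_x = (-3)*4 - (-8)*8
= (-12) - (-64) = 52

52


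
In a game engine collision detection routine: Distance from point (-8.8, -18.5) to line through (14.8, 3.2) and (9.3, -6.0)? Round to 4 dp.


|cross product| = 97.77
|line direction| = sqrt(114.89) = 10.7187
Distance = 97.77/sqrt(114.89) = 9.1215

9.1215


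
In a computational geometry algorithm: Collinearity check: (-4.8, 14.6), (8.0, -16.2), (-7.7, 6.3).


Cross product: (8-(-4.8))*(6.3-14.6) - ((-16.2)-14.6)*((-7.7)-(-4.8))
= -195.56

No, not collinear


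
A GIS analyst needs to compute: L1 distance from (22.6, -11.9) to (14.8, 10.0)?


|22.6-14.8| + |(-11.9)-10| = 7.8 + 21.9 = 29.7

29.7


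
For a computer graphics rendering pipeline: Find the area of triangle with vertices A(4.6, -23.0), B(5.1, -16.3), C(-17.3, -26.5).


Area = |x_A(y_B-y_C) + x_B(y_C-y_A) + x_C(y_A-y_B)|/2
= |46.92 + (-17.85) + 115.91|/2
= 144.98/2 = 72.49

72.49


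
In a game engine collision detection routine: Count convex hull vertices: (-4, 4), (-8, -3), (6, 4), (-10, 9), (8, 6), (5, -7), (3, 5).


Convex hull vertices (CCW): (-10, 9), (-8, -3), (5, -7), (8, 6)
Count = 4

4


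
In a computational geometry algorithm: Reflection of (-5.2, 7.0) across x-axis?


Reflection over x-axis: (x,y) -> (x,-y)
(-5.2, 7) -> (-5.2, -7)

(-5.2, -7)


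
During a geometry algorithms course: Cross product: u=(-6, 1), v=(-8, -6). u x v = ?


u x v = u_x*v_y - u_y*v_x = (-6)*(-6) - 1*(-8)
= 36 - (-8) = 44

44


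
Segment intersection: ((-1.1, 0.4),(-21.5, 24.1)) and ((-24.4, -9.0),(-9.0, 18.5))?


Cross products: d1=-495.99, d2=429.99, d3=743.97, d4=-182.01
d1*d2 < 0 and d3*d4 < 0? yes

Yes, they intersect


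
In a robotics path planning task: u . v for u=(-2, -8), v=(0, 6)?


u . v = u_x*v_x + u_y*v_y = (-2)*0 + (-8)*6
= 0 + (-48) = -48

-48


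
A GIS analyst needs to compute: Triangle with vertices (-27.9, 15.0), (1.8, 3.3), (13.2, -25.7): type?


Side lengths squared: AB^2=1018.98, BC^2=970.96, CA^2=3345.7
Sorted: [970.96, 1018.98, 3345.7]
By sides: Scalene, By angles: Obtuse

Scalene, Obtuse


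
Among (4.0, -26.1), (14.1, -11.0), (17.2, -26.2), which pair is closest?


d(P0,P1) = 18.1665, d(P0,P2) = 13.2004, d(P1,P2) = 15.5129
Closest: P0 and P2

Closest pair: (4.0, -26.1) and (17.2, -26.2), distance = 13.2004


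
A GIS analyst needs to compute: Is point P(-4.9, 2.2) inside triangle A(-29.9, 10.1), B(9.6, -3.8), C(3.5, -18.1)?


Cross products: AB x AP = 35.45, BC x BP = -243.95, CA x CP = -441.14
All same sign? no

No, outside


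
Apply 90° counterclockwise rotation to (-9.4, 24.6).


90° CCW: (x,y) -> (-y, x)
(-9.4,24.6) -> (-24.6, -9.4)

(-24.6, -9.4)


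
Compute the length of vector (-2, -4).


|u| = sqrt((-2)^2 + (-4)^2) = sqrt(20) = 4.4721

4.4721


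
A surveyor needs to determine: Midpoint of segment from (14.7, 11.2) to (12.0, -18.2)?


M = ((14.7+12)/2, (11.2+(-18.2))/2)
= (13.35, -3.5)

(13.35, -3.5)


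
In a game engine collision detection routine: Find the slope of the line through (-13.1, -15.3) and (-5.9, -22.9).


slope = (y2-y1)/(x2-x1) = ((-22.9)-(-15.3))/((-5.9)-(-13.1)) = (-7.6)/7.2 = -1.0556

-1.0556


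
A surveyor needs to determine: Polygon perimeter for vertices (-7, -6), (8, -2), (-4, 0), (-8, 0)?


Sides: (-7, -6)->(8, -2): sqrt(241) = 15.524175, (8, -2)->(-4, 0): sqrt(148) = 12.165525, (-4, 0)->(-8, 0): sqrt(16) = 4, (-8, 0)->(-7, -6): sqrt(37) = 6.082763
Sum = 37.772463
Perimeter = 37.7725

37.7725


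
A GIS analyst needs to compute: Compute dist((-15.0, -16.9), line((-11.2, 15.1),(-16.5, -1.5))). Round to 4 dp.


|cross product| = 106.52
|line direction| = sqrt(303.65) = 17.4256
Distance = 106.52/sqrt(303.65) = 6.1129

6.1129


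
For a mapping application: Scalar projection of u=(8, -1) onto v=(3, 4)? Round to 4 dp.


u.v = 20, |v| = sqrt(25) = 5
Scalar projection = u.v / |v| = 20 / sqrt(25) = 4

4


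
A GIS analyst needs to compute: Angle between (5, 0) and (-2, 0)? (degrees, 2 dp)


u.v = -10, |u| = sqrt(25) = 5, |v| = sqrt(4) = 2
cos(theta) = u.v/(|u||v|) = -10/sqrt(100) = -1
theta = acos(-1) = 180 degrees

180 degrees


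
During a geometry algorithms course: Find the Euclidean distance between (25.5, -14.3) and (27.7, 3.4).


dx=2.2, dy=17.7
d^2 = 2.2^2 + 17.7^2 = 318.13
d = sqrt(318.13) = 17.8362

17.8362


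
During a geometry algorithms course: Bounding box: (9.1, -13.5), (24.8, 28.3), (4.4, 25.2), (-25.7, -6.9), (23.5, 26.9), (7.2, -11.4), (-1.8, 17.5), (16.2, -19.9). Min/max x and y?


x range: [-25.7, 24.8]
y range: [-19.9, 28.3]
Bounding box: (-25.7,-19.9) to (24.8,28.3)

(-25.7,-19.9) to (24.8,28.3)


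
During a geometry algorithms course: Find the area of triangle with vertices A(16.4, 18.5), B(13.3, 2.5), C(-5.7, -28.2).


Area = |x_A(y_B-y_C) + x_B(y_C-y_A) + x_C(y_A-y_B)|/2
= |503.48 + (-621.11) + (-91.2)|/2
= 208.83/2 = 104.415

104.415


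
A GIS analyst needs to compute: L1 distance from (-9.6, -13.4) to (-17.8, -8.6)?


|(-9.6)-(-17.8)| + |(-13.4)-(-8.6)| = 8.2 + 4.8 = 13

13


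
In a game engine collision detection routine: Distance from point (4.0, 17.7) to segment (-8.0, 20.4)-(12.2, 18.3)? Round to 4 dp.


Project P onto AB: t = 0.6015 (clamped to [0,1])
Closest point on segment: (4.1494, 19.1369)
Distance: 1.4447

1.4447


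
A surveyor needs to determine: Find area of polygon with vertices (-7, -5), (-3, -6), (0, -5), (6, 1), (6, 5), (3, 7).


Shoelace sum: ((-7)*(-6) - (-3)*(-5)) + ((-3)*(-5) - 0*(-6)) + (0*1 - 6*(-5)) + (6*5 - 6*1) + (6*7 - 3*5) + (3*(-5) - (-7)*7)
= 157
Area = |157|/2 = 78.5

78.5


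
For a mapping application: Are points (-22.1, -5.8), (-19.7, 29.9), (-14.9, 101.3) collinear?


Cross product: ((-19.7)-(-22.1))*(101.3-(-5.8)) - (29.9-(-5.8))*((-14.9)-(-22.1))
= 0

Yes, collinear


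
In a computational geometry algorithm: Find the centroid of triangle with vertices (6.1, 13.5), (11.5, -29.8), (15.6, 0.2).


Centroid = ((x_A+x_B+x_C)/3, (y_A+y_B+y_C)/3)
= ((6.1+11.5+15.6)/3, (13.5+(-29.8)+0.2)/3)
= (11.0667, -5.3667)

(11.0667, -5.3667)


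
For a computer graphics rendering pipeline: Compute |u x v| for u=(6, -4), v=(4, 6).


|u x v| = |6*6 - (-4)*4|
= |36 - (-16)| = 52

52


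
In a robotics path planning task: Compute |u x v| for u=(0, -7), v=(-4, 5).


|u x v| = |0*5 - (-7)*(-4)|
= |0 - 28| = 28

28


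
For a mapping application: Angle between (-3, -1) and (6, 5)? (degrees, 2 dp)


u.v = -23, |u| = sqrt(10) = 3.1623, |v| = sqrt(61) = 7.8102
cos(theta) = u.v/(|u||v|) = -23/sqrt(610) = -0.931243
theta = acos(-0.931243) = 158.63 degrees

158.63 degrees


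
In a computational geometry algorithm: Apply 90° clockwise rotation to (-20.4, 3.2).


90° CW: (x,y) -> (y, -x)
(-20.4,3.2) -> (3.2, 20.4)

(3.2, 20.4)


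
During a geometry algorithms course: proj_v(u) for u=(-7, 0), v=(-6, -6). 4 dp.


u.v = 42, |v| = sqrt(72) = 8.4853
Scalar projection = u.v / |v| = 42 / sqrt(72) = 4.9497

4.9497


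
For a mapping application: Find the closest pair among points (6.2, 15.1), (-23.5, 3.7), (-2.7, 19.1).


d(P0,P1) = 31.8127, d(P0,P2) = 9.7576, d(P1,P2) = 25.8805
Closest: P0 and P2

Closest pair: (6.2, 15.1) and (-2.7, 19.1), distance = 9.7576


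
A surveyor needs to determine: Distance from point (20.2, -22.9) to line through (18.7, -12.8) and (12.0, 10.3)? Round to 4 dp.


|cross product| = 33.02
|line direction| = sqrt(578.5) = 24.052
Distance = 33.02/sqrt(578.5) = 1.3729

1.3729


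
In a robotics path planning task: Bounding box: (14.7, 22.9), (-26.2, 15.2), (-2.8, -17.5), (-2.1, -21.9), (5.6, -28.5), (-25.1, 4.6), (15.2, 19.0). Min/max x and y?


x range: [-26.2, 15.2]
y range: [-28.5, 22.9]
Bounding box: (-26.2,-28.5) to (15.2,22.9)

(-26.2,-28.5) to (15.2,22.9)


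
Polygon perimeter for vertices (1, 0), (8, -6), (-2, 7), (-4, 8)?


Sides: (1, 0)->(8, -6): sqrt(85) = 9.219544, (8, -6)->(-2, 7): sqrt(269) = 16.401219, (-2, 7)->(-4, 8): sqrt(5) = 2.236068, (-4, 8)->(1, 0): sqrt(89) = 9.433981
Sum = 37.290812
Perimeter = 37.2908

37.2908


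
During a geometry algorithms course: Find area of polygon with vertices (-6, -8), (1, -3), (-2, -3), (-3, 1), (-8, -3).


Shoelace sum: ((-6)*(-3) - 1*(-8)) + (1*(-3) - (-2)*(-3)) + ((-2)*1 - (-3)*(-3)) + ((-3)*(-3) - (-8)*1) + ((-8)*(-8) - (-6)*(-3))
= 69
Area = |69|/2 = 34.5

34.5


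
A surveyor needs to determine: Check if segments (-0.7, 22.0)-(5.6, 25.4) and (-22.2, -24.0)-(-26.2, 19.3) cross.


Cross products: d1=-1114.95, d2=-1401.34, d3=-216.7, d4=69.69
d1*d2 < 0 and d3*d4 < 0? no

No, they don't intersect


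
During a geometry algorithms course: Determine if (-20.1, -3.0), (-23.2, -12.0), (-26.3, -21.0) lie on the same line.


Cross product: ((-23.2)-(-20.1))*((-21)-(-3)) - ((-12)-(-3))*((-26.3)-(-20.1))
= 0

Yes, collinear


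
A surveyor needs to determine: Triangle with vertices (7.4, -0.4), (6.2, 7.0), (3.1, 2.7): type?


Side lengths squared: AB^2=56.2, BC^2=28.1, CA^2=28.1
Sorted: [28.1, 28.1, 56.2]
By sides: Isosceles, By angles: Right

Isosceles, Right


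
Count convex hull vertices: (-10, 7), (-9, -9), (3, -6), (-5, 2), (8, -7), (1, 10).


Convex hull vertices (CCW): (-10, 7), (-9, -9), (8, -7), (1, 10)
Count = 4

4


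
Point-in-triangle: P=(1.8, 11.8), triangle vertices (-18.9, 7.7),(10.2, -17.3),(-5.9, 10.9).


Cross products: AB x AP = 636.81, BC x BP = -231.63, CA x CP = 12.94
All same sign? no

No, outside


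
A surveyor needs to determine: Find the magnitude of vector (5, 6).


|u| = sqrt(5^2 + 6^2) = sqrt(61) = 7.8102

7.8102


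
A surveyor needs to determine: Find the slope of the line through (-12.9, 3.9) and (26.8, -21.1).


slope = (y2-y1)/(x2-x1) = ((-21.1)-3.9)/(26.8-(-12.9)) = (-25)/39.7 = -0.6297

-0.6297


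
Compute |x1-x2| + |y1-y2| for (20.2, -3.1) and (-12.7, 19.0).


|20.2-(-12.7)| + |(-3.1)-19| = 32.9 + 22.1 = 55

55


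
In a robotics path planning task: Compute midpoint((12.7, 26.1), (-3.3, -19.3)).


M = ((12.7+(-3.3))/2, (26.1+(-19.3))/2)
= (4.7, 3.4)

(4.7, 3.4)


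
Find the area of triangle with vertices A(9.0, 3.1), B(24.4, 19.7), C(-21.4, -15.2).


Area = |x_A(y_B-y_C) + x_B(y_C-y_A) + x_C(y_A-y_B)|/2
= |314.1 + (-446.52) + 355.24|/2
= 222.82/2 = 111.41

111.41


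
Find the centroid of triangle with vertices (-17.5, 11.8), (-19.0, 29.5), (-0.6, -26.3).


Centroid = ((x_A+x_B+x_C)/3, (y_A+y_B+y_C)/3)
= (((-17.5)+(-19)+(-0.6))/3, (11.8+29.5+(-26.3))/3)
= (-12.3667, 5)

(-12.3667, 5)


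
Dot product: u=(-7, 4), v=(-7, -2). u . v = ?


u . v = u_x*v_x + u_y*v_y = (-7)*(-7) + 4*(-2)
= 49 + (-8) = 41

41


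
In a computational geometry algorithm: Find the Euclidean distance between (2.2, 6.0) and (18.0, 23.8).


dx=15.8, dy=17.8
d^2 = 15.8^2 + 17.8^2 = 566.48
d = sqrt(566.48) = 23.8008

23.8008


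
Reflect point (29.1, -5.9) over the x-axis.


Reflection over x-axis: (x,y) -> (x,-y)
(29.1, -5.9) -> (29.1, 5.9)

(29.1, 5.9)


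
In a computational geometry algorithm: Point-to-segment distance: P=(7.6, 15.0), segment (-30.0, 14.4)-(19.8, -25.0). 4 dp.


Project P onto AB: t = 0.4585 (clamped to [0,1])
Closest point on segment: (-7.1669, -3.6647)
Distance: 23.7999

23.7999


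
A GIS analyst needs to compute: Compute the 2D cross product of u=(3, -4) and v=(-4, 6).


u x v = u_x*v_y - u_y*v_x = 3*6 - (-4)*(-4)
= 18 - 16 = 2

2


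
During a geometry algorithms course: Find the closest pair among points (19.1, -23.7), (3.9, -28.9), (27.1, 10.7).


d(P0,P1) = 16.0649, d(P0,P2) = 35.318, d(P1,P2) = 45.8955
Closest: P0 and P1

Closest pair: (19.1, -23.7) and (3.9, -28.9), distance = 16.0649


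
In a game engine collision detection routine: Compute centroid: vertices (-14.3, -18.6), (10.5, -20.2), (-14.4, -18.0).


Centroid = ((x_A+x_B+x_C)/3, (y_A+y_B+y_C)/3)
= (((-14.3)+10.5+(-14.4))/3, ((-18.6)+(-20.2)+(-18))/3)
= (-6.0667, -18.9333)

(-6.0667, -18.9333)


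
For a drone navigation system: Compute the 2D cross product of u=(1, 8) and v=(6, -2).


u x v = u_x*v_y - u_y*v_x = 1*(-2) - 8*6
= (-2) - 48 = -50

-50


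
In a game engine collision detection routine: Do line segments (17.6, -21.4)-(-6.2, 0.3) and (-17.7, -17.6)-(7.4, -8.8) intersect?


Cross products: d1=-406.02, d2=348.09, d3=675.57, d4=-78.54
d1*d2 < 0 and d3*d4 < 0? yes

Yes, they intersect


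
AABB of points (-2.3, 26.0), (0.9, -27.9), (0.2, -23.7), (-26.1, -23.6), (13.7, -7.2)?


x range: [-26.1, 13.7]
y range: [-27.9, 26]
Bounding box: (-26.1,-27.9) to (13.7,26)

(-26.1,-27.9) to (13.7,26)


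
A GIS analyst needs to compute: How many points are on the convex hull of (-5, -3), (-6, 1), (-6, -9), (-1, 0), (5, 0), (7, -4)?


Convex hull vertices (CCW): (-6, -9), (7, -4), (5, 0), (-6, 1)
Count = 4

4


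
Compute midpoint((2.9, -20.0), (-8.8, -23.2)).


M = ((2.9+(-8.8))/2, ((-20)+(-23.2))/2)
= (-2.95, -21.6)

(-2.95, -21.6)


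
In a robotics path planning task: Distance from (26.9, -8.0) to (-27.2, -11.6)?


dx=-54.1, dy=-3.6
d^2 = (-54.1)^2 + (-3.6)^2 = 2939.77
d = sqrt(2939.77) = 54.2196

54.2196


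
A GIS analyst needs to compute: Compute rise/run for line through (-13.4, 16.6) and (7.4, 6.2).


slope = (y2-y1)/(x2-x1) = (6.2-16.6)/(7.4-(-13.4)) = (-10.4)/20.8 = -0.5

-0.5


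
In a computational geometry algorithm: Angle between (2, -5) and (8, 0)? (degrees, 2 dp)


u.v = 16, |u| = sqrt(29) = 5.3852, |v| = sqrt(64) = 8
cos(theta) = u.v/(|u||v|) = 16/sqrt(1856) = 0.371391
theta = acos(0.371391) = 68.2 degrees

68.2 degrees


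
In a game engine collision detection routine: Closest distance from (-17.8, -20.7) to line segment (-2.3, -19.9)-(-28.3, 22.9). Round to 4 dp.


Project P onto AB: t = 0.147 (clamped to [0,1])
Closest point on segment: (-6.1231, -13.6066)
Distance: 13.6626

13.6626


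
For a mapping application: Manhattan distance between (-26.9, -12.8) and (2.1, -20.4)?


|(-26.9)-2.1| + |(-12.8)-(-20.4)| = 29 + 7.6 = 36.6

36.6


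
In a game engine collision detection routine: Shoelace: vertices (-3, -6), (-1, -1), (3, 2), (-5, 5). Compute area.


Shoelace sum: ((-3)*(-1) - (-1)*(-6)) + ((-1)*2 - 3*(-1)) + (3*5 - (-5)*2) + ((-5)*(-6) - (-3)*5)
= 68
Area = |68|/2 = 34

34


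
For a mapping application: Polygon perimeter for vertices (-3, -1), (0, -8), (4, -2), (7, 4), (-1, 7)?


Sides: (-3, -1)->(0, -8): sqrt(58) = 7.615773, (0, -8)->(4, -2): sqrt(52) = 7.211103, (4, -2)->(7, 4): sqrt(45) = 6.708204, (7, 4)->(-1, 7): sqrt(73) = 8.544004, (-1, 7)->(-3, -1): sqrt(68) = 8.246211
Sum = 38.325295
Perimeter = 38.3253

38.3253


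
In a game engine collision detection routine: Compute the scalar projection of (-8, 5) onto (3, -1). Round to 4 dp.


u.v = -29, |v| = sqrt(10) = 3.1623
Scalar projection = u.v / |v| = -29 / sqrt(10) = -9.1706

-9.1706


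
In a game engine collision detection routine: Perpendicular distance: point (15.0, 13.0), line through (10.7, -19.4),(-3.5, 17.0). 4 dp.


|cross product| = 616.6
|line direction| = sqrt(1526.6) = 39.0717
Distance = 616.6/sqrt(1526.6) = 15.7812

15.7812


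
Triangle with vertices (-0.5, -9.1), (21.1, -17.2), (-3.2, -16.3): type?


Side lengths squared: AB^2=532.17, BC^2=591.3, CA^2=59.13
Sorted: [59.13, 532.17, 591.3]
By sides: Scalene, By angles: Right

Scalene, Right


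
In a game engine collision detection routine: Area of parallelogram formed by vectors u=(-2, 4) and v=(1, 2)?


|u x v| = |(-2)*2 - 4*1|
= |(-4) - 4| = 8

8


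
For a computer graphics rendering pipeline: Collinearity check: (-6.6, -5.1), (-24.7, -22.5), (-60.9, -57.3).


Cross product: ((-24.7)-(-6.6))*((-57.3)-(-5.1)) - ((-22.5)-(-5.1))*((-60.9)-(-6.6))
= 0

Yes, collinear


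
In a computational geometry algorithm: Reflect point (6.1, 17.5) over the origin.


Reflection over origin: (x,y) -> (-x,-y)
(6.1, 17.5) -> (-6.1, -17.5)

(-6.1, -17.5)


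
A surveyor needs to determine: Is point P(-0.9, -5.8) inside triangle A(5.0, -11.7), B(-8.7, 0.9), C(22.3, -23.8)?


Cross products: AB x AP = -6.49, BC x BP = -15.04, CA x CP = -30.68
All same sign? yes

Yes, inside


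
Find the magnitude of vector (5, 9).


|u| = sqrt(5^2 + 9^2) = sqrt(106) = 10.2956

10.2956
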